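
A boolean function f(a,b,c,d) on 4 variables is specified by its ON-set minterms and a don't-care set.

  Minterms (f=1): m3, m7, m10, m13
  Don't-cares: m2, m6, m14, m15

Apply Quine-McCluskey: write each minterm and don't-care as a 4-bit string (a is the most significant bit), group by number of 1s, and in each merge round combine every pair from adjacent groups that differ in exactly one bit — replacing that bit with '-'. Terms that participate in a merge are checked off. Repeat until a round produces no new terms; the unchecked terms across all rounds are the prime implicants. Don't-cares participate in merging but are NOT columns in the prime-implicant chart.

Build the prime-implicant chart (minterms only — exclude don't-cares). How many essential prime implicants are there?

[col 0] 0010*, 0011*, 0110*, 0111*, 1010*, 1101*, 1110*, 1111*
[col 1] -010*, -110*, -111*, 0-10*, 0-11*, 001-*, 011-*, 1-10*, 11-1, 111-*
[col 2] --10, -11-, 0-1-
Prime implicants: --10, -11-, 0-1-, 11-1
PI chart (minterm → PIs covering it):
  3 | 0-1-  (sole → essential)
  7 | -11-,0-1-
  10 | --10  (sole → essential)
  13 | 11-1  (sole → essential)
Essential prime implicants: --10, 0-1-, 11-1

3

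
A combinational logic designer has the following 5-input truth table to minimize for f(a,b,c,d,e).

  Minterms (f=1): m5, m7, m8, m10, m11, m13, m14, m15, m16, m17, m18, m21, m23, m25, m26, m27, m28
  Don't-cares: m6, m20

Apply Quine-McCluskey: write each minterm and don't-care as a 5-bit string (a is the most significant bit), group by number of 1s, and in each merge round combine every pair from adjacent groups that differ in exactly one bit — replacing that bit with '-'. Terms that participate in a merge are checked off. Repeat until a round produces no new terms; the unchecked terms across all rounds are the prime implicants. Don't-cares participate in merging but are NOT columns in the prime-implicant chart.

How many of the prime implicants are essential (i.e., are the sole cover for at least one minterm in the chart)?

4

Round 0: 00101✓ 00110✓ 00111✓ 01000✓ 01010✓ 01011✓ 01101✓ 01110✓ 01111✓ 10000✓ 10001✓ 10010✓ 10100✓ 10101✓ 10111✓ 11001✓ 11010✓ 11011✓ 11100✓
Round 1: -0101✓ -0111✓ -1010✓ -1011✓ 0-101✓ 0-110✓ 0-111✓ 001-1✓ 0011-✓ 01-10✓ 01-11✓ 010-0 0101-✓ 011-1✓ 0111-✓ 1-001 1-010 1-100 10-00✓ 10-01✓ 100-0 1000-✓ 101-1✓ 1010-✓ 110-1 1101-✓
Round 2: -01-1 -101- 0-1-1 0-11- 01-1- 10-0-
PIs = {-01-1, -101-, 0-1-1, 0-11-, 01-1-, 010-0, 1-001, 1-010, 1-100, 10-0-, 100-0, 110-1}
Coverage chart:
  m5: -01-1,0-1-1
  m7: -01-1,0-1-1,0-11-
  m8: 010-0 ←essential
  m10: -101-,01-1-,010-0
  m11: -101-,01-1-
  m13: 0-1-1 ←essential
  m14: 0-11-,01-1-
  m15: 0-1-1,0-11-,01-1-
  m16: 10-0-,100-0
  m17: 1-001,10-0-
  m18: 1-010,100-0
  m21: -01-1,10-0-
  m23: -01-1 ←essential
  m25: 1-001,110-1
  m26: -101-,1-010
  m27: -101-,110-1
  m28: 1-100 ←essential
Essential: -01-1, 0-1-1, 010-0, 1-100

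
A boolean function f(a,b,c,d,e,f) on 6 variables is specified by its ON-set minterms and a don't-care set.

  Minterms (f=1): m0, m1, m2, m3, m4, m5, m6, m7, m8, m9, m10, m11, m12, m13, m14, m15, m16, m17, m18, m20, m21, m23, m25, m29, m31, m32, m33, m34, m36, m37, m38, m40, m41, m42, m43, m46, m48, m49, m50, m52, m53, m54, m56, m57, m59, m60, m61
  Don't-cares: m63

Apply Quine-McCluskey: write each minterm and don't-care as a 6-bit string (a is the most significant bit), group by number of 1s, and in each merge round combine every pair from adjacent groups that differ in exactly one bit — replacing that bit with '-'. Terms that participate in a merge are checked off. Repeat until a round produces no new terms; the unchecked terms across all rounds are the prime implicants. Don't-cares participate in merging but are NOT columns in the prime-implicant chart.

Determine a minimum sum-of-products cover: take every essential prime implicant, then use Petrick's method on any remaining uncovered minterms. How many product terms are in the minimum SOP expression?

10

Round 0: 000000✓ 000001✓ 000010✓ 000011✓ 000100✓ 000101✓ 000110✓ 000111✓ 001000✓ 001001✓ 001010✓ 001011✓ 001100✓ 001101✓ 001110✓ 001111✓ 010000✓ 010001✓ 010010✓ 010100✓ 010101✓ 010111✓ 011001✓ 011101✓ 011111✓ 100000✓ 100001✓ 100010✓ 100100✓ 100101✓ 100110✓ 101000✓ 101001✓ 101010✓ 101011✓ 101110✓ 110000✓ 110001✓ 110010✓ 110100✓ 110101✓ 110110✓ 111000✓ 111001✓ 111011✓ 111100✓ 111101✓ 111111✓
Round 1: -00000✓ -00001✓ -00010✓ -00100✓ -00101✓ -00110✓ -01000✓ -01001✓ -01010✓ -01011✓ -01110✓ -10000✓ -10001✓ -10010✓ -10100✓ -10101✓ -11001✓ -11101✓ -11111✓ 0-0000✓ 0-0001✓ 0-0010✓ 0-0100✓ 0-0101✓ 0-0111✓ 0-1001✓ 0-1101✓ 0-1111✓ 00-000✓ 00-001✓ 00-010✓ 00-011✓ 00-100✓ 00-101✓ 00-110✓ 00-111✓ 000-00✓ 000-01✓ 000-10✓ 000-11✓ 0000-0✓ 0000-1✓ 00000-✓ 00001-✓ 0001-0✓ 0001-1✓ 00010-✓ 00011-✓ 001-00✓ 001-01✓ 001-10✓ 001-11✓ 0010-0✓ 0010-1✓ 00100-✓ 00101-✓ 0011-0✓ 0011-1✓ 00110-✓ 00111-✓ 01-001✓ 01-101✓ 01-111✓ 010-00✓ 010-01✓ 0100-0✓ 01000-✓ 0101-1✓ 01010-✓ 011-01✓ 0111-1✓ 1-0000✓ 1-0001✓ 1-0010✓ 1-0100✓ 1-0101✓ 1-0110✓ 1-1000✓ 1-1001✓ 1-1011✓ 10-000✓ 10-001✓ 10-010✓ 10-110✓ 100-00✓ 100-01✓ 100-10✓ 1000-0✓ 10000-✓ 1001-0✓ 10010-✓ 101-10✓ 1010-0✓ 1010-1✓ 10100-✓ 10101-✓ 11-000✓ 11-001✓ 11-100✓ 11-101✓ 110-00✓ 110-01✓ 110-10✓ 1100-0✓ 11000-✓ 1101-0✓ 11010-✓ 111-00✓ 111-01✓ 111-11✓ 1110-1✓ 11100-✓ 1111-1✓ 11110-✓
Round 2: --0000✓ --0001✓ --0010✓ --0100✓ --0101✓ --1001✓ -0-000✓ -0-001✓ -0-010✓ -0-110✓ -00-00✓ -00-01✓ -00-10✓ -000-0✓ -0000-✓ -001-0✓ -0010-✓ -01-10✓ -010-0✓ -010-1✓ -0100-✓ -0101-✓ -1-001✓ -1-101✓ -10-00✓ -10-01✓ -100-0✓ -1000-✓ -1010-✓ -11-01✓ -111-1 0--001✓ 0--101✓ 0--111✓ 0-0-00✓ 0-0-01✓ 0-00-0✓ 0-000-✓ 0-01-1✓ 0-010-✓ 0-1-01✓ 0-11-1✓ 00--00✓ 00--01✓ 00--10✓ 00--11✓ 00-0-0✓ 00-0-1✓ 00-00-✓ 00-01-✓ 00-1-0✓ 00-1-1✓ 00-10-✓ 00-11-✓ 000--0✓ 000--1✓ 000-0-✓ 000-1-✓ 0000--✓ 0001--✓ 001--0✓ 001--1✓ 001-0-✓ 001-1-✓ 0010--✓ 0011--✓ 01--01✓ 01-1-1✓ 010-0-✓ 1--000✓ 1--001✓ 1-0-00✓ 1-0-01✓ 1-0-10✓ 1-00-0✓ 1-000-✓ 1-01-0✓ 1-010-✓ 1-10-1 1-100-✓ 10--10✓ 10-0-0✓ 10-00-✓ 100--0✓ 100-0-✓ 1010--✓ 11--00✓ 11--01✓ 11-00-✓ 11-10-✓ 110--0✓ 110-0-✓ 111--1 111-0-✓
Round 3: ---001 --0-00✓ --0-01✓ --00-0 --000-✓ --010-✓ -0--10 -0-0-0 -0-00- -00--0 -00-0-✓ -010-- -1--01 -10-0-✓ 0---01 0--1-1 0-0-0-✓ 00---0✓ 00---1✓ 00--0-✓ 00--1-✓ 00-0--✓ 00-1--✓ 000---✓ 001---✓ 1--00- 1-0--0 1-0-0-✓ 11--0-
Round 4: --0-0- 00----
PIs = {---001, --0-0-, --00-0, -0--10, -0-0-0, -0-00-, -00--0, -010--, -1--01, -111-1, 0---01, 0--1-1, 00----, 1--00-, 1-0--0, 1-10-1, 11--0-, 111--1}
Coverage chart:
  m0: --0-0-,--00-0,-0-0-0,-0-00-,-00--0,00----
  m1: ---001,--0-0-,-0-00-,0---01,00----
  m2: --00-0,-0--10,-0-0-0,-00--0,00----
  m3: 00---- ←essential
  m4: --0-0-,-00--0,00----
  m5: --0-0-,0---01,0--1-1,00----
  m6: -0--10,-00--0,00----
  m7: 0--1-1,00----
  m8: -0-0-0,-0-00-,-010--,00----
  m9: ---001,-0-00-,-010--,0---01,00----
  m10: -0--10,-0-0-0,-010--,00----
  m11: -010--,00----
  m12: 00---- ←essential
  m13: 0---01,0--1-1,00----
  m14: -0--10,00----
  m15: 0--1-1,00----
  m16: --0-0-,--00-0
  m17: ---001,--0-0-,-1--01,0---01
  m18: --00-0 ←essential
  m20: --0-0- ←essential
  m21: --0-0-,-1--01,0---01,0--1-1
  m23: 0--1-1 ←essential
  m25: ---001,-1--01,0---01
  m29: -1--01,-111-1,0---01,0--1-1
  m31: -111-1,0--1-1
  m32: --0-0-,--00-0,-0-0-0,-0-00-,-00--0,1--00-,1-0--0
  m33: ---001,--0-0-,-0-00-,1--00-
  m34: --00-0,-0--10,-0-0-0,-00--0,1-0--0
  m36: --0-0-,-00--0,1-0--0
  m37: --0-0- ←essential
  m38: -0--10,-00--0,1-0--0
  m40: -0-0-0,-0-00-,-010--,1--00-
  m41: ---001,-0-00-,-010--,1--00-,1-10-1
  m42: -0--10,-0-0-0,-010--
  m43: -010--,1-10-1
  m46: -0--10 ←essential
  m48: --0-0-,--00-0,1--00-,1-0--0,11--0-
  m49: ---001,--0-0-,-1--01,1--00-,11--0-
  m50: --00-0,1-0--0
  m52: --0-0-,1-0--0,11--0-
  m53: --0-0-,-1--01,11--0-
  m54: 1-0--0 ←essential
  m56: 1--00-,11--0-
  m57: ---001,-1--01,1--00-,1-10-1,11--0-,111--1
  m59: 1-10-1,111--1
  m60: 11--0- ←essential
  m61: -1--01,-111-1,11--0-,111--1
Essential: --0-0-, --00-0, -0--10, 0--1-1, 00----, 1-0--0, 11--0-
Petrick residual → ---001, -0-0-0, 1-10-1
Min cover (10 terms): d'e'f + c'e' + c'd'f' + b'ef' + b'd'f' + a'df + a'b' + ac'f' + acd'f + abe'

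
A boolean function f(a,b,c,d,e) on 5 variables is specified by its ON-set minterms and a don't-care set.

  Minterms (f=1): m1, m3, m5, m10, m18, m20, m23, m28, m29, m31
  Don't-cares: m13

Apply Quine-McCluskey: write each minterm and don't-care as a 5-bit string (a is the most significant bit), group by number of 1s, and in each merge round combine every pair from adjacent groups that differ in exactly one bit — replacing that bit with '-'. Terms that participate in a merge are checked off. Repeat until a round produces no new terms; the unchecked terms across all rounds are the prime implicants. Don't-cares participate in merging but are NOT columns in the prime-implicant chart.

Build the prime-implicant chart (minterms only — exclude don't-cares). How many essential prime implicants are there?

5

Round 0: 00001✓ 00011✓ 00101✓ 01010 01101✓ 10010 10100✓ 10111✓ 11100✓ 11101✓ 11111✓
Round 1: -1101 0-101 00-01 000-1 1-100 1-111 111-1 1110-
PIs = {-1101, 0-101, 00-01, 000-1, 01010, 1-100, 1-111, 10010, 111-1, 1110-}
Coverage chart:
  m1: 00-01,000-1
  m3: 000-1 ←essential
  m5: 0-101,00-01
  m10: 01010 ←essential
  m18: 10010 ←essential
  m20: 1-100 ←essential
  m23: 1-111 ←essential
  m28: 1-100,1110-
  m29: -1101,111-1,1110-
  m31: 1-111,111-1
Essential: 000-1, 01010, 1-100, 1-111, 10010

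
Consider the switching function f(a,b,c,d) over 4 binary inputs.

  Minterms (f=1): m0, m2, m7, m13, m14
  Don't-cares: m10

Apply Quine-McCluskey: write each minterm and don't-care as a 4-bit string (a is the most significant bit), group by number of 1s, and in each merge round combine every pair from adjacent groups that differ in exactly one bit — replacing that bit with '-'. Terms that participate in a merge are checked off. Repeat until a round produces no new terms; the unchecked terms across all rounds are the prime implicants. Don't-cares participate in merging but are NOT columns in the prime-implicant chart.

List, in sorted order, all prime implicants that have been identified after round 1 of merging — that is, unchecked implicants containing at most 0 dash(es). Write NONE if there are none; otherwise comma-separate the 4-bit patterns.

[col 0] 0000*, 0010*, 0111, 1010*, 1101, 1110*
[col 1] -010, 00-0, 1-10
Prime implicants: -010, 00-0, 0111, 1-10, 1101

0111, 1101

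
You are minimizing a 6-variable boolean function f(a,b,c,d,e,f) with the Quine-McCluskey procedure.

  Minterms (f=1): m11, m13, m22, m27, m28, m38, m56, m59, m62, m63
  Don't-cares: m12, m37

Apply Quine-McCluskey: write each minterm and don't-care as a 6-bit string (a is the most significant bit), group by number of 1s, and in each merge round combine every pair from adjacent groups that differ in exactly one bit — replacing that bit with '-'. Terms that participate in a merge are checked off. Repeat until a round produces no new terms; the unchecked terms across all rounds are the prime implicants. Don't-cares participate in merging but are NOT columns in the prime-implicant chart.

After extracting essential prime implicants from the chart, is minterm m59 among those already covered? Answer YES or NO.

NO

Round 0: 001011✓ 001100✓ 001101✓ 010110 011011✓ 011100✓ 100101 100110 111000 111011✓ 111110✓ 111111✓
Round 1: -11011 0-1011 0-1100 00110- 111-11 11111-
PIs = {-11011, 0-1011, 0-1100, 00110-, 010110, 100101, 100110, 111-11, 111000, 11111-}
Coverage chart:
  m11: 0-1011 ←essential
  m13: 00110- ←essential
  m22: 010110 ←essential
  m27: -11011,0-1011
  m28: 0-1100 ←essential
  m38: 100110 ←essential
  m56: 111000 ←essential
  m59: -11011,111-11
  m62: 11111- ←essential
  m63: 111-11,11111-
Essential: 0-1011, 0-1100, 00110-, 010110, 100110, 111000, 11111-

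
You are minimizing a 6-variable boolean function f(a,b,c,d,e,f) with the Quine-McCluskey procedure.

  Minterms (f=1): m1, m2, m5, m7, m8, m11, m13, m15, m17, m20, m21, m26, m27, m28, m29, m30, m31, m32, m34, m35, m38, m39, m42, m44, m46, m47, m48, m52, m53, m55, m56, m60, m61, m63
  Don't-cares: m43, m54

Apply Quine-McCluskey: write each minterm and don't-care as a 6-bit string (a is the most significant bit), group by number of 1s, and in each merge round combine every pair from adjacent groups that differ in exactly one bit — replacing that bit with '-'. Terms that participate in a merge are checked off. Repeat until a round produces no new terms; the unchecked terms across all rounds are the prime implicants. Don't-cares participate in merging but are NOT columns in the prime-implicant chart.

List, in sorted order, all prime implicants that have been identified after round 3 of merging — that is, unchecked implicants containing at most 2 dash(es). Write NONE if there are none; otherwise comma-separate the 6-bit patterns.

--1111, -0-111, -00010, -01-11, -111-1, 0--101, 0-0-01, 0-1-11, 0-11-1, 00-1-1, 001000, 011-1-, 0111--, 1--111, 1-0000, 1-011-, 1-1100, 1000-0, 1011-0, 11--00, 11-1-1, 1101--

size-2^0 implicants → 000001(✓)  000010(✓)  000101(✓)  000111(✓)  001000  001011(✓)  001101(✓)  001111(✓)  010001(✓)  010100(✓)  010101(✓)  011010(✓)  011011(✓)  011100(✓)  011101(✓)  011110(✓)  011111(✓)  100000(✓)  100010(✓)  100011(✓)  100110(✓)  100111(✓)  101010(✓)  101011(✓)  101100(✓)  101110(✓)  101111(✓)  110000(✓)  110100(✓)  110101(✓)  110110(✓)  110111(✓)  111000(✓)  111100(✓)  111101(✓)  111111(✓)
size-2^1 implicants → -00010  -00111(✓)  -01011(✓)  -01111(✓)  -10100(✓)  -10101(✓)  -11100(✓)  -11101(✓)  -11111(✓)  0-0001(✓)  0-0101(✓)  0-1011(✓)  0-1101(✓)  0-1111(✓)  00-101(✓)  00-111(✓)  000-01(✓)  0001-1(✓)  001-11(✓)  0011-1(✓)  01-100(✓)  01-101(✓)  010-01(✓)  01010-(✓)  011-10(✓)  011-11(✓)  01101-(✓)  0111-0(✓)  0111-1(✓)  01110-(✓)  01111-(✓)  1-0000  1-0110(✓)  1-0111(✓)  1-1100  1-1111(✓)  10-010(✓)  10-011(✓)  10-110(✓)  10-111(✓)  100-10(✓)  100-11(✓)  1000-0  10001-(✓)  10011-(✓)  101-10(✓)  101-11(✓)  10101-(✓)  1011-0  10111-(✓)  11-000(✓)  11-100(✓)  11-101(✓)  11-111(✓)  110-00(✓)  1101-0(✓)  1101-1(✓)  11010-(✓)  11011-(✓)  111-00(✓)  1111-1(✓)  11110-(✓)
size-2^2 implicants → --1111  -0-111  -01-11  -1-100(✓)  -1-101(✓)  -1010-(✓)  -111-1  -1110-(✓)  0--101  0-0-01  0-1-11  0-11-1  00-1-1  01-10-(✓)  011-1-  0111--  1--111  1-011-  10--10(✓)  10--11(✓)  10-01-(✓)  10-11-(✓)  100-1-(✓)  101-1-(✓)  11--00  11-1-1  11-10-(✓)  1101--
size-2^3 implicants → -1-10-  10--1-
Unchecked terms (primes): --1111, -0-111, -00010, -01-11, -1-10-, -111-1, 0--101, 0-0-01, 0-1-11, 0-11-1, 00-1-1, 001000, 011-1-, 0111--, 1--111, 1-0000, 1-011-, 1-1100, 10--1-, 1000-0, 1011-0, 11--00, 11-1-1, 1101--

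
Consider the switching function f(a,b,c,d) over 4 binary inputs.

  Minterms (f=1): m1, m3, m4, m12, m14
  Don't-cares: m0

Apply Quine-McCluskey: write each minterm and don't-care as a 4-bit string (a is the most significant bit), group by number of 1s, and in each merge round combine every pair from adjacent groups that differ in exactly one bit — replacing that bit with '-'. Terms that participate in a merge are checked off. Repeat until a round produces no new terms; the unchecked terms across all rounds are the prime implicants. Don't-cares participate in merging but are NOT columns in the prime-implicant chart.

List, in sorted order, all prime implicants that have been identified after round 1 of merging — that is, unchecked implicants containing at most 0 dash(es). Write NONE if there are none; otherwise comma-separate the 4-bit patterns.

[col 0] 0000*, 0001*, 0011*, 0100*, 1100*, 1110*
[col 1] -100, 0-00, 00-1, 000-, 11-0
Prime implicants: -100, 0-00, 00-1, 000-, 11-0

NONE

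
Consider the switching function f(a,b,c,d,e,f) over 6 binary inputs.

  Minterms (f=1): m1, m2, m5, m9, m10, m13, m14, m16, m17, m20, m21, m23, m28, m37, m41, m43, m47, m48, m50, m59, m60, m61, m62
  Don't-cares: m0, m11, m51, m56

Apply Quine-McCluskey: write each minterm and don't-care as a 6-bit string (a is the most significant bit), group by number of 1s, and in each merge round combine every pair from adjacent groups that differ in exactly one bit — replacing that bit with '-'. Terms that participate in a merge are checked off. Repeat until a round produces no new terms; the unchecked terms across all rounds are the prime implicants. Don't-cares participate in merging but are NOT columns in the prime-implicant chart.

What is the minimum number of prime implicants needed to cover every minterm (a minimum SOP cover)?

size-2^0 implicants → 000000(✓)  000001(✓)  000010(✓)  000101(✓)  001001(✓)  001010(✓)  001011(✓)  001101(✓)  001110(✓)  010000(✓)  010001(✓)  010100(✓)  010101(✓)  010111(✓)  011100(✓)  100101(✓)  101001(✓)  101011(✓)  101111(✓)  110000(✓)  110010(✓)  110011(✓)  111000(✓)  111011(✓)  111100(✓)  111101(✓)  111110(✓)
size-2^1 implicants → -00101  -01001(✓)  -01011(✓)  -10000  -11100  0-0000(✓)  0-0001(✓)  0-0101(✓)  00-001(✓)  00-010  00-101(✓)  000-01(✓)  0000-0  00000-(✓)  001-01(✓)  001-10  0010-1(✓)  00101-  01-100  010-00(✓)  010-01(✓)  01000-(✓)  0101-1  01010-(✓)  1-1011  101-11  1010-1(✓)  11-000  11-011  1100-0  11001-  111-00  1111-0  11110-
size-2^2 implicants → -010-1  0-0-01  0-000-  00--01  010-0-
Unchecked terms (primes): -00101, -010-1, -10000, -11100, 0-0-01, 0-000-, 00--01, 00-010, 0000-0, 001-10, 00101-, 01-100, 010-0-, 0101-1, 1-1011, 101-11, 11-000, 11-011, 1100-0, 11001-, 111-00, 1111-0, 11110-
Minterm coverage:
  m1 ⊆ 0-0-01,0-000-,00--01
  m2 ⊆ 00-010,0000-0
  m5 ⊆ -00101,0-0-01,00--01
  m9 ⊆ -010-1,00--01
  m10 ⊆ 00-010,001-10,00101-
  m13 ⊆ 00--01 [E]
  m14 ⊆ 001-10 [E]
  m16 ⊆ -10000,0-000-,010-0-
  m17 ⊆ 0-0-01,0-000-,010-0-
  m20 ⊆ 01-100,010-0-
  m21 ⊆ 0-0-01,010-0-,0101-1
  m23 ⊆ 0101-1 [E]
  m28 ⊆ -11100,01-100
  m37 ⊆ -00101 [E]
  m41 ⊆ -010-1 [E]
  m43 ⊆ -010-1,1-1011,101-11
  m47 ⊆ 101-11 [E]
  m48 ⊆ -10000,11-000,1100-0
  m50 ⊆ 1100-0,11001-
  m59 ⊆ 1-1011,11-011
  m60 ⊆ -11100,111-00,1111-0,11110-
  m61 ⊆ 11110- [E]
  m62 ⊆ 1111-0 [E]
E = {-00101, -010-1, 00--01, 001-10, 0101-1, 101-11, 1111-0, 11110-}
Petrick residual → -11100, 00-010, 010-0-, 1-1011, 1100-0
Cover = b'c'de'f + b'cd'f + bcde'f' + a'b'e'f + a'b'd'ef' + a'b'cef' + a'bc'e' + a'bc'df + acd'ef + ab'cef + abc'd'f' + abcdf' + abcde'  |cover|=13

13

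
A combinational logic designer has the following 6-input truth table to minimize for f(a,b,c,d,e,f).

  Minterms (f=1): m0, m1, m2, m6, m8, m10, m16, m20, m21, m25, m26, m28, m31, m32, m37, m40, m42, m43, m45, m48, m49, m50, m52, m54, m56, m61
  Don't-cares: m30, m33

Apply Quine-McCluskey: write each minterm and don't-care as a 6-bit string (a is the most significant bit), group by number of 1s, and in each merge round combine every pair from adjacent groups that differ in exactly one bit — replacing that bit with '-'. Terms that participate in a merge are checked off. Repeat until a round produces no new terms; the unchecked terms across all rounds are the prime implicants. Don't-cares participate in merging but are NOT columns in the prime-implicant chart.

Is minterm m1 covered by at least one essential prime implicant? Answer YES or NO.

Round 0: 000000✓ 000001✓ 000010✓ 000110✓ 001000✓ 001010✓ 010000✓ 010100✓ 010101✓ 011001 011010✓ 011100✓ 011110✓ 011111✓ 100000✓ 100001✓ 100101✓ 101000✓ 101010✓ 101011✓ 101101✓ 110000✓ 110001✓ 110010✓ 110100✓ 110110✓ 111000✓ 111101✓
Round 1: -00000✓ -00001✓ -01000✓ -01010✓ -10000✓ -10100✓ 0-0000✓ 0-1010 00-000✓ 00-010✓ 000-10 0000-0✓ 00000-✓ 0010-0✓ 01-100 010-00✓ 01010- 011-10 0111-0 01111- 1-0000✓ 1-0001✓ 1-1000✓ 1-1101 10-000✓ 10-101 100-01 10000-✓ 1010-0✓ 10101- 11-000✓ 110-00✓ 110-10✓ 1100-0✓ 11000-✓ 1101-0✓
Round 2: --0000 -0-000 -0000- -010-0 -10-00 00-0-0 1--000 1-000- 110--0
PIs = {--0000, -0-000, -0000-, -010-0, -10-00, 0-1010, 00-0-0, 000-10, 01-100, 01010-, 011-10, 011001, 0111-0, 01111-, 1--000, 1-000-, 1-1101, 10-101, 100-01, 10101-, 110--0}
Coverage chart:
  m0: --0000,-0-000,-0000-,00-0-0
  m1: -0000- ←essential
  m2: 00-0-0,000-10
  m6: 000-10 ←essential
  m8: -0-000,-010-0,00-0-0
  m10: -010-0,0-1010,00-0-0
  m16: --0000,-10-00
  m20: -10-00,01-100,01010-
  m21: 01010- ←essential
  m25: 011001 ←essential
  m26: 0-1010,011-10
  m28: 01-100,0111-0
  m31: 01111- ←essential
  m32: --0000,-0-000,-0000-,1--000,1-000-
  m37: 10-101,100-01
  m40: -0-000,-010-0,1--000
  m42: -010-0,10101-
  m43: 10101- ←essential
  m45: 1-1101,10-101
  m48: --0000,-10-00,1--000,1-000-,110--0
  m49: 1-000- ←essential
  m50: 110--0 ←essential
  m52: -10-00,110--0
  m54: 110--0 ←essential
  m56: 1--000 ←essential
  m61: 1-1101 ←essential
Essential: -0000-, 000-10, 01010-, 011001, 01111-, 1--000, 1-000-, 1-1101, 10101-, 110--0

YES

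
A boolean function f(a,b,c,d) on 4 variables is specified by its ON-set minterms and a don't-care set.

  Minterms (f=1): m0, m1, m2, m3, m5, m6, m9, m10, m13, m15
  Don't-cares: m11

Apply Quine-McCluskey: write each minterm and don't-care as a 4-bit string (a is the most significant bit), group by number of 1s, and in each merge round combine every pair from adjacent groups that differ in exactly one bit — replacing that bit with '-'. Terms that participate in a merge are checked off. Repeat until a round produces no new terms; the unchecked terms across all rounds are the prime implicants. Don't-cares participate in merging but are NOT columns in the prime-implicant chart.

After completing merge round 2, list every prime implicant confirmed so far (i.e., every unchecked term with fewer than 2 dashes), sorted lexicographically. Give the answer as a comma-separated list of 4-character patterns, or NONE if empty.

Round 0: 0000✓ 0001✓ 0010✓ 0011✓ 0101✓ 0110✓ 1001✓ 1010✓ 1011✓ 1101✓ 1111✓
Round 1: -001✓ -010✓ -011✓ -101✓ 0-01✓ 0-10 00-0✓ 00-1✓ 000-✓ 001-✓ 1-01✓ 1-11✓ 10-1✓ 101-✓ 11-1✓
Round 2: --01 -0-1 -01- 00-- 1--1
PIs = {--01, -0-1, -01-, 0-10, 00--, 1--1}

0-10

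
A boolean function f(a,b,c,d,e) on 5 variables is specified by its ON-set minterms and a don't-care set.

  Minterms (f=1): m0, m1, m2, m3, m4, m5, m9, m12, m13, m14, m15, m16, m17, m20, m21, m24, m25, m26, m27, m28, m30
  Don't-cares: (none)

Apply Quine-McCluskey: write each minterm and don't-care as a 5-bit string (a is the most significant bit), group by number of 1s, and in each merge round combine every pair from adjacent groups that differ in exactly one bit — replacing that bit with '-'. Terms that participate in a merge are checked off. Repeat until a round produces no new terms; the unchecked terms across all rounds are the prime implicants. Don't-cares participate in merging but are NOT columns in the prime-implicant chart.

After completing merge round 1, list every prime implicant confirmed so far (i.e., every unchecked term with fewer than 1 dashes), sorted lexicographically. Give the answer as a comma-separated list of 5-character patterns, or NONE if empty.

[col 0] 00000*, 00001*, 00010*, 00011*, 00100*, 00101*, 01001*, 01100*, 01101*, 01110*, 01111*, 10000*, 10001*, 10100*, 10101*, 11000*, 11001*, 11010*, 11011*, 11100*, 11110*
[col 1] -0000*, -0001*, -0100*, -0101*, -1001*, -1100*, -1110*, 0-001*, 0-100*, 0-101*, 00-00*, 00-01*, 000-0*, 000-1*, 0000-*, 0001-*, 0010-*, 01-01*, 011-0*, 011-1*, 0110-*, 0111-*, 1-000*, 1-001*, 1-100*, 10-00*, 10-01*, 1000-*, 1010-*, 11-00*, 11-10*, 110-0*, 110-1*, 1100-*, 1101-*, 111-0*
[col 2] --001, --100, -0-00*, -0-01*, -000-*, -010-*, -11-0, 0--01, 0-10-, 00-0-*, 000--, 011--, 1--00, 1-00-, 10-0-*, 11--0, 110--
[col 3] -0-0-
Prime implicants: --001, --100, -0-0-, -11-0, 0--01, 0-10-, 000--, 011--, 1--00, 1-00-, 11--0, 110--

NONE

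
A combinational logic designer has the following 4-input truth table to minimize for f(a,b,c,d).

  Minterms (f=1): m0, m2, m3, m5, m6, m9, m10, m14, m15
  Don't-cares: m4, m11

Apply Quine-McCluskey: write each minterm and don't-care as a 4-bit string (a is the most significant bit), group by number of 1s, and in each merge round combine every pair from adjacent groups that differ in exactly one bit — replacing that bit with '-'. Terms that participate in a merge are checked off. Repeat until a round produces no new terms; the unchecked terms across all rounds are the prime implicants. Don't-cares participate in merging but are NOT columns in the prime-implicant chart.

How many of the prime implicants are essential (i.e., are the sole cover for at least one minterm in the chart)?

5

[col 0] 0000*, 0010*, 0011*, 0100*, 0101*, 0110*, 1001*, 1010*, 1011*, 1110*, 1111*
[col 1] -010*, -011*, -110*, 0-00*, 0-10*, 00-0*, 001-*, 01-0*, 010-, 1-10*, 1-11*, 10-1, 101-*, 111-*
[col 2] --10, -01-, 0--0, 1-1-
Prime implicants: --10, -01-, 0--0, 010-, 1-1-, 10-1
PI chart (minterm → PIs covering it):
  0 | 0--0  (sole → essential)
  2 | --10,-01-,0--0
  3 | -01-  (sole → essential)
  5 | 010-  (sole → essential)
  6 | --10,0--0
  9 | 10-1  (sole → essential)
  10 | --10,-01-,1-1-
  14 | --10,1-1-
  15 | 1-1-  (sole → essential)
Essential prime implicants: -01-, 0--0, 010-, 1-1-, 10-1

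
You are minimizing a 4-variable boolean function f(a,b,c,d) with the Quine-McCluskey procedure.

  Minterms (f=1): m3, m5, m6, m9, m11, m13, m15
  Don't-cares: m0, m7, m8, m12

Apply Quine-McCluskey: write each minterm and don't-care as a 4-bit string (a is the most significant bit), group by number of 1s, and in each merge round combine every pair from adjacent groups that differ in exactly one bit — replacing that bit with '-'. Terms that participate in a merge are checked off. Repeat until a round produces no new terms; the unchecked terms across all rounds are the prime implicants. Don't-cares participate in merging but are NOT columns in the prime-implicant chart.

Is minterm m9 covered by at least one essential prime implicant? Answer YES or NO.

size-2^0 implicants → 0000(✓)  0011(✓)  0101(✓)  0110(✓)  0111(✓)  1000(✓)  1001(✓)  1011(✓)  1100(✓)  1101(✓)  1111(✓)
size-2^1 implicants → -000  -011(✓)  -101(✓)  -111(✓)  0-11(✓)  01-1(✓)  011-  1-00(✓)  1-01(✓)  1-11(✓)  10-1(✓)  100-(✓)  11-1(✓)  110-(✓)
size-2^2 implicants → --11  -1-1  1--1  1-0-
Unchecked terms (primes): --11, -000, -1-1, 011-, 1--1, 1-0-
Minterm coverage:
  m3 ⊆ --11 [E]
  m5 ⊆ -1-1 [E]
  m6 ⊆ 011- [E]
  m9 ⊆ 1--1,1-0-
  m11 ⊆ --11,1--1
  m13 ⊆ -1-1,1--1,1-0-
  m15 ⊆ --11,-1-1,1--1
E = {--11, -1-1, 011-}

NO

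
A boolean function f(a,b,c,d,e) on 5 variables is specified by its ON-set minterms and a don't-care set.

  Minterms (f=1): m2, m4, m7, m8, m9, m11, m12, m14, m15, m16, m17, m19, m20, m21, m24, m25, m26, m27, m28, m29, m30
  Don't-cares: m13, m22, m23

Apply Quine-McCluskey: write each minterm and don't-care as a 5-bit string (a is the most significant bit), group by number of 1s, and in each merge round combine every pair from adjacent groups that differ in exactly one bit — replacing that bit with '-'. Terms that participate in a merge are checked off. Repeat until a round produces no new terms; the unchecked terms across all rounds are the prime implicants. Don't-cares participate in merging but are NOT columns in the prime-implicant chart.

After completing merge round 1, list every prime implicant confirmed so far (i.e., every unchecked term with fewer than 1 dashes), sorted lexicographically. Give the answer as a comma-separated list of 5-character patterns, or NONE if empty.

00010

[col 0] 00010, 00100*, 00111*, 01000*, 01001*, 01011*, 01100*, 01101*, 01110*, 01111*, 10000*, 10001*, 10011*, 10100*, 10101*, 10110*, 10111*, 11000*, 11001*, 11010*, 11011*, 11100*, 11101*, 11110*
[col 1] -0100*, -0111, -1000*, -1001*, -1011*, -1100*, -1101*, -1110*, 0-100*, 0-111, 01-00*, 01-01*, 01-11*, 010-1*, 0100-*, 011-0*, 011-1*, 0110-*, 0111-*, 1-000*, 1-001*, 1-011*, 1-100*, 1-101*, 1-110*, 10-00*, 10-01*, 10-11*, 100-1*, 1000-*, 101-0*, 101-1*, 1010-*, 1011-*, 11-00*, 11-01*, 11-10*, 110-0*, 110-1*, 1100-*, 1101-*, 111-0*, 1110-*
[col 2] --100, -1-00*, -1-01*, -10-1, -100-*, -11-0, -110-*, 01--1, 01-0-*, 011--, 1--00*, 1--01*, 1-0-1, 1-00-*, 1-1-0, 1-10-*, 10--1, 10-0-*, 101--, 11--0, 11-0-*, 110--
[col 3] -1-0-, 1--0-
Prime implicants: --100, -0111, -1-0-, -10-1, -11-0, 0-111, 00010, 01--1, 011--, 1--0-, 1-0-1, 1-1-0, 10--1, 101--, 11--0, 110--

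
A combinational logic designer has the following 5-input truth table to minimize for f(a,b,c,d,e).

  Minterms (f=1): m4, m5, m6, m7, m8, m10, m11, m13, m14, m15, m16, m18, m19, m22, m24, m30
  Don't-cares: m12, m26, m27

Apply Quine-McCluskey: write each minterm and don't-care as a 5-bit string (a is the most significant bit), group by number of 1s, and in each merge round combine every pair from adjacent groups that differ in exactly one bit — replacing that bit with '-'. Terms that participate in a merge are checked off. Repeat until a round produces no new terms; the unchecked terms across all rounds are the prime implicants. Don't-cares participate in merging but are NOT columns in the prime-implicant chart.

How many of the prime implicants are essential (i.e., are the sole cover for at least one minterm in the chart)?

3

[col 0] 00100*, 00101*, 00110*, 00111*, 01000*, 01010*, 01011*, 01100*, 01101*, 01110*, 01111*, 10000*, 10010*, 10011*, 10110*, 11000*, 11010*, 11011*, 11110*
[col 1] -0110*, -1000*, -1010*, -1011*, -1110*, 0-100*, 0-101*, 0-110*, 0-111*, 001-0*, 001-1*, 0010-*, 0011-*, 01-00*, 01-10*, 01-11*, 010-0*, 0101-*, 011-0*, 011-1*, 0110-*, 0111-*, 1-000*, 1-010*, 1-011*, 1-110*, 10-10*, 100-0*, 1001-*, 11-10*, 110-0*, 1101-*
[col 2] --110, -1-10, -10-0, -101-, 0-1-0*, 0-1-1*, 0-10-*, 0-11-*, 001--*, 01--0, 01-1-, 011--*, 1--10, 1-0-0, 1-01-
[col 3] 0-1--
Prime implicants: --110, -1-10, -10-0, -101-, 0-1--, 01--0, 01-1-, 1--10, 1-0-0, 1-01-
PI chart (minterm → PIs covering it):
  4 | 0-1--  (sole → essential)
  5 | 0-1--  (sole → essential)
  6 | --110,0-1--
  7 | 0-1--  (sole → essential)
  8 | -10-0,01--0
  10 | -1-10,-10-0,-101-,01--0,01-1-
  11 | -101-,01-1-
  13 | 0-1--  (sole → essential)
  14 | --110,-1-10,0-1--,01--0,01-1-
  15 | 0-1--,01-1-
  16 | 1-0-0  (sole → essential)
  18 | 1--10,1-0-0,1-01-
  19 | 1-01-  (sole → essential)
  22 | --110,1--10
  24 | -10-0,1-0-0
  30 | --110,-1-10,1--10
Essential prime implicants: 0-1--, 1-0-0, 1-01-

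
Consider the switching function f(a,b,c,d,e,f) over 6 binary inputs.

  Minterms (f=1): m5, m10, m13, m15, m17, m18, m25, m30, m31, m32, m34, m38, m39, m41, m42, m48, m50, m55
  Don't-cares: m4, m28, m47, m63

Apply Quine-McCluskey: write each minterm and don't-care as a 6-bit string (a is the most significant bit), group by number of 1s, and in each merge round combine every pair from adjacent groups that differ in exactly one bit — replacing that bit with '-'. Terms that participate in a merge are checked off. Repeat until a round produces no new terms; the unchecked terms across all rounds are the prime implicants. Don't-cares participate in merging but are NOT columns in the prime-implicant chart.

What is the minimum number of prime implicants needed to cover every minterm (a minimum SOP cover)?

Round 0: 000100✓ 000101✓ 001010✓ 001101✓ 001111✓ 010001✓ 010010✓ 011001✓ 011100✓ 011110✓ 011111✓ 100000✓ 100010✓ 100110✓ 100111✓ 101001 101010✓ 101111✓ 110000✓ 110010✓ 110111✓ 111111✓
Round 1: -01010 -01111✓ -10010 -11111✓ 0-1111✓ 00-101 00010- 0011-1 01-001 0111-0 01111- 1-0000✓ 1-0010✓ 1-0111✓ 1-1111✓ 10-010 10-111✓ 100-10 1000-0✓ 10011- 11-111✓ 1100-0✓
Round 2: --1111 1--111 1-00-0
PIs = {--1111, -01010, -10010, 00-101, 00010-, 0011-1, 01-001, 0111-0, 01111-, 1--111, 1-00-0, 10-010, 100-10, 10011-, 101001}
Coverage chart:
  m5: 00-101,00010-
  m10: -01010 ←essential
  m13: 00-101,0011-1
  m15: --1111,0011-1
  m17: 01-001 ←essential
  m18: -10010 ←essential
  m25: 01-001 ←essential
  m30: 0111-0,01111-
  m31: --1111,01111-
  m32: 1-00-0 ←essential
  m34: 1-00-0,10-010,100-10
  m38: 100-10,10011-
  m39: 1--111,10011-
  m41: 101001 ←essential
  m42: -01010,10-010
  m48: 1-00-0 ←essential
  m50: -10010,1-00-0
  m55: 1--111 ←essential
Essential: -01010, -10010, 01-001, 1--111, 1-00-0, 101001
Petrick residual → --1111, 00-101, 0111-0, 100-10
Min cover (10 terms): cdef + b'cd'ef' + bc'd'ef' + a'b'de'f + a'bd'e'f + a'bcdf' + adef + ac'd'f' + ab'c'ef' + ab'cd'e'f

10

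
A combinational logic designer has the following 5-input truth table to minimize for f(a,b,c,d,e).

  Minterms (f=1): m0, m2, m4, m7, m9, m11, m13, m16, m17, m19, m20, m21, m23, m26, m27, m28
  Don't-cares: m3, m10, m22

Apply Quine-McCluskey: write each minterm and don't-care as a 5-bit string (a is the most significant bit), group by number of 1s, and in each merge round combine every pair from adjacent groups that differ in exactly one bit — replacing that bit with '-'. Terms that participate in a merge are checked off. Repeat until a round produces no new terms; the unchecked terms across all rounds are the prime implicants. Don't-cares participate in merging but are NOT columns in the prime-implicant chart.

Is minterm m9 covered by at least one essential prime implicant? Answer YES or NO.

YES

size-2^0 implicants → 00000(✓)  00010(✓)  00011(✓)  00100(✓)  00111(✓)  01001(✓)  01010(✓)  01011(✓)  01101(✓)  10000(✓)  10001(✓)  10011(✓)  10100(✓)  10101(✓)  10110(✓)  10111(✓)  11010(✓)  11011(✓)  11100(✓)
size-2^1 implicants → -0000(✓)  -0011(✓)  -0100(✓)  -0111(✓)  -1010(✓)  -1011(✓)  0-010(✓)  0-011(✓)  00-00(✓)  00-11(✓)  000-0  0001-(✓)  01-01  010-1  0101-(✓)  1-011(✓)  1-100  10-00(✓)  10-01(✓)  10-11(✓)  100-1(✓)  1000-(✓)  101-0(✓)  101-1(✓)  1010-(✓)  1011-(✓)  1101-(✓)
size-2^2 implicants → --011  -0-00  -0-11  -101-  0-01-  10--1  10-0-  101--
Unchecked terms (primes): --011, -0-00, -0-11, -101-, 0-01-, 000-0, 01-01, 010-1, 1-100, 10--1, 10-0-, 101--
Minterm coverage:
  m0 ⊆ -0-00,000-0
  m2 ⊆ 0-01-,000-0
  m4 ⊆ -0-00 [E]
  m7 ⊆ -0-11 [E]
  m9 ⊆ 01-01,010-1
  m11 ⊆ --011,-101-,0-01-,010-1
  m13 ⊆ 01-01 [E]
  m16 ⊆ -0-00,10-0-
  m17 ⊆ 10--1,10-0-
  m19 ⊆ --011,-0-11,10--1
  m20 ⊆ -0-00,1-100,10-0-,101--
  m21 ⊆ 10--1,10-0-,101--
  m23 ⊆ -0-11,10--1,101--
  m26 ⊆ -101- [E]
  m27 ⊆ --011,-101-
  m28 ⊆ 1-100 [E]
E = {-0-00, -0-11, -101-, 01-01, 1-100}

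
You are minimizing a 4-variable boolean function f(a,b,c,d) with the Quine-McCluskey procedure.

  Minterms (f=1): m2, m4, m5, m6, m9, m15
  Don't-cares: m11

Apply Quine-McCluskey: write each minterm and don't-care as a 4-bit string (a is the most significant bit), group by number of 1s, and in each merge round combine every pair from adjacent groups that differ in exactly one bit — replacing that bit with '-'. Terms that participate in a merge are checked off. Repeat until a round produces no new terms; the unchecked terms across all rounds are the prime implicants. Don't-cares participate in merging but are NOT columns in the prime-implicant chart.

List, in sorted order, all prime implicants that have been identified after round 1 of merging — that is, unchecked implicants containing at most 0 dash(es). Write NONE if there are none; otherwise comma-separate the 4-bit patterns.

size-2^0 implicants → 0010(✓)  0100(✓)  0101(✓)  0110(✓)  1001(✓)  1011(✓)  1111(✓)
size-2^1 implicants → 0-10  01-0  010-  1-11  10-1
Unchecked terms (primes): 0-10, 01-0, 010-, 1-11, 10-1

NONE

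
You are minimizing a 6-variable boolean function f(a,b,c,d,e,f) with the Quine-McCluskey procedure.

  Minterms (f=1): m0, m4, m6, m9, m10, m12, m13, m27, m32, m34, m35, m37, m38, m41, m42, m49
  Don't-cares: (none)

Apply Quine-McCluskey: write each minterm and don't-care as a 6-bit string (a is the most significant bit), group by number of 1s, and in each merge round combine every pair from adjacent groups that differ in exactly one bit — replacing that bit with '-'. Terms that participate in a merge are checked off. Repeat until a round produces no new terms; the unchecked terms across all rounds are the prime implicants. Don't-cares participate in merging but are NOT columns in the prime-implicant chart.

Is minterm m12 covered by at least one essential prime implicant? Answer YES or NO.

NO

[col 0] 000000*, 000100*, 000110*, 001001*, 001010*, 001100*, 001101*, 011011, 100000*, 100010*, 100011*, 100101, 100110*, 101001*, 101010*, 110001
[col 1] -00000, -00110, -01001, -01010, 00-100, 000-00, 0001-0, 001-01, 00110-, 10-010, 100-10, 1000-0, 10001-
Prime implicants: -00000, -00110, -01001, -01010, 00-100, 000-00, 0001-0, 001-01, 00110-, 011011, 10-010, 100-10, 1000-0, 10001-, 100101, 110001
PI chart (minterm → PIs covering it):
  0 | -00000,000-00
  4 | 00-100,000-00,0001-0
  6 | -00110,0001-0
  9 | -01001,001-01
  10 | -01010  (sole → essential)
  12 | 00-100,00110-
  13 | 001-01,00110-
  27 | 011011  (sole → essential)
  32 | -00000,1000-0
  34 | 10-010,100-10,1000-0,10001-
  35 | 10001-  (sole → essential)
  37 | 100101  (sole → essential)
  38 | -00110,100-10
  41 | -01001  (sole → essential)
  42 | -01010,10-010
  49 | 110001  (sole → essential)
Essential prime implicants: -01001, -01010, 011011, 10001-, 100101, 110001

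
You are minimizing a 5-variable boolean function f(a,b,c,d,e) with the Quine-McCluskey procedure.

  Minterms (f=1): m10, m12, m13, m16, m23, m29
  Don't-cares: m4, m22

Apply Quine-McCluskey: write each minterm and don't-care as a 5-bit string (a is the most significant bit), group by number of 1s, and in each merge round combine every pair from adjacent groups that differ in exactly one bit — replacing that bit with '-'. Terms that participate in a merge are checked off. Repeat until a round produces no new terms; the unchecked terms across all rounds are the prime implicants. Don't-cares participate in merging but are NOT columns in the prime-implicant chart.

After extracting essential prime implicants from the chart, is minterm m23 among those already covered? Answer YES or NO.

Round 0: 00100✓ 01010 01100✓ 01101✓ 10000 10110✓ 10111✓ 11101✓
Round 1: -1101 0-100 0110- 1011-
PIs = {-1101, 0-100, 01010, 0110-, 10000, 1011-}
Coverage chart:
  m10: 01010 ←essential
  m12: 0-100,0110-
  m13: -1101,0110-
  m16: 10000 ←essential
  m23: 1011- ←essential
  m29: -1101 ←essential
Essential: -1101, 01010, 10000, 1011-

YES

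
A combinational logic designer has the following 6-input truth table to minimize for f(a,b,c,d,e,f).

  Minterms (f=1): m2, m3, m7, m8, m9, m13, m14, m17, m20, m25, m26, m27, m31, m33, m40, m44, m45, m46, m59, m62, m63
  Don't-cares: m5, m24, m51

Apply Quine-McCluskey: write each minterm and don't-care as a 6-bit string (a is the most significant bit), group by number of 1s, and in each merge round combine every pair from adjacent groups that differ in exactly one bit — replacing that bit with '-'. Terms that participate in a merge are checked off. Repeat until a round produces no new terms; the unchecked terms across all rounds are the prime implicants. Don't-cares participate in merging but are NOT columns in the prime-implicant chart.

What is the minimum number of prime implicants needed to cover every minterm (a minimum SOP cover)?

12

Round 0: 000010✓ 000011✓ 000101✓ 000111✓ 001000✓ 001001✓ 001101✓ 001110✓ 010001✓ 010100 011000✓ 011001✓ 011010✓ 011011✓ 011111✓ 100001 101000✓ 101100✓ 101101✓ 101110✓ 110011✓ 111011✓ 111110✓ 111111✓
Round 1: -01000 -01101 -01110 -11011✓ -11111✓ 0-1000✓ 0-1001✓ 00-101 000-11 00001- 0001-1 001-01 00100-✓ 01-001 011-11✓ 0110-0✓ 0110-1✓ 01100-✓ 01101-✓ 1-1110 101-00 1011-0 10110- 11-011 111-11✓ 11111-
Round 2: -11-11 0-100- 0110--
PIs = {-01000, -01101, -01110, -11-11, 0-100-, 00-101, 000-11, 00001-, 0001-1, 001-01, 01-001, 010100, 0110--, 1-1110, 100001, 101-00, 1011-0, 10110-, 11-011, 11111-}
Coverage chart:
  m2: 00001- ←essential
  m3: 000-11,00001-
  m7: 000-11,0001-1
  m8: -01000,0-100-
  m9: 0-100-,001-01
  m13: -01101,00-101,001-01
  m14: -01110 ←essential
  m17: 01-001 ←essential
  m20: 010100 ←essential
  m25: 0-100-,01-001,0110--
  m26: 0110-- ←essential
  m27: -11-11,0110--
  m31: -11-11 ←essential
  m33: 100001 ←essential
  m40: -01000,101-00
  m44: 101-00,1011-0,10110-
  m45: -01101,10110-
  m46: -01110,1-1110,1011-0
  m59: -11-11,11-011
  m62: 1-1110,11111-
  m63: -11-11,11111-
Essential: -01110, -11-11, 00001-, 01-001, 010100, 0110--, 100001
Petrick residual → -01000, 000-11, 001-01, 1-1110, 10110-
Min cover (12 terms): b'cd'e'f' + b'cdef' + bcef + a'b'c'ef + a'b'c'd'e + a'b'ce'f + a'bd'e'f + a'bc'de'f' + a'bcd' + acdef' + ab'c'd'e'f + ab'cde'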